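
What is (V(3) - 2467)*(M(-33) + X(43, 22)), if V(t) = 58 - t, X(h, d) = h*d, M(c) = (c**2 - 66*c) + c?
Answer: -10082160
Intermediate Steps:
M(c) = c**2 - 65*c
X(h, d) = d*h
(V(3) - 2467)*(M(-33) + X(43, 22)) = ((58 - 1*3) - 2467)*(-33*(-65 - 33) + 22*43) = ((58 - 3) - 2467)*(-33*(-98) + 946) = (55 - 2467)*(3234 + 946) = -2412*4180 = -10082160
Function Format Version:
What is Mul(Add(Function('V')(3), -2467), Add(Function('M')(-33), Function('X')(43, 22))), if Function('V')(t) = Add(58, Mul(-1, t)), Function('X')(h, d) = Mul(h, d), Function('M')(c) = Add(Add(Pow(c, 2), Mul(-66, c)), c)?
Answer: -10082160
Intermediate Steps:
Function('M')(c) = Add(Pow(c, 2), Mul(-65, c))
Function('X')(h, d) = Mul(d, h)
Mul(Add(Function('V')(3), -2467), Add(Function('M')(-33), Function('X')(43, 22))) = Mul(Add(Add(58, Mul(-1, 3)), -2467), Add(Mul(-33, Add(-65, -33)), Mul(22, 43))) = Mul(Add(Add(58, -3), -2467), Add(Mul(-33, -98), 946)) = Mul(Add(55, -2467), Add(3234, 946)) = Mul(-2412, 4180) = -10082160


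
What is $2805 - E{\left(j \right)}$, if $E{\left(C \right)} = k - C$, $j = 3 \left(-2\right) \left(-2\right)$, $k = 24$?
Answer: $2793$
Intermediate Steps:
$j = 12$ ($j = \left(-6\right) \left(-2\right) = 12$)
$E{\left(C \right)} = 24 - C$
$2805 - E{\left(j \right)} = 2805 - \left(24 - 12\right) = 2805 - 12 = 2793$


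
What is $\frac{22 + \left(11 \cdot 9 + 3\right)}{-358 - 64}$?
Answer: $- \frac{62}{211} \approx -0.29384$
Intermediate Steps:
$\frac{22 + \left(11 \cdot 9 + 3\right)}{-358 - 64} = \frac{22 + \left(99 + 3\right)}{-422} = \left(22 + 102\right) \left(- \frac{1}{422}\right) = 124 \left(- \frac{1}{422}\right) = - \frac{62}{211}$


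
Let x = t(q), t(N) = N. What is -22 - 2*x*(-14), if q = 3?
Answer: 62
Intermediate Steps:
x = 3
-22 - 2*x*(-14) = -22 - 2*3*(-14) = -22 - 6*(-14) = -22 + 84 = 62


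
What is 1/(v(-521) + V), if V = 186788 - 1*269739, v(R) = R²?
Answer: 1/188490 ≈ 5.3053e-6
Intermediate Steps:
V = -82951 (V = 186788 - 269739 = -82951)
1/(v(-521) + V) = 1/((-521)² - 82951) = 1/(271441 - 82951) = 1/188490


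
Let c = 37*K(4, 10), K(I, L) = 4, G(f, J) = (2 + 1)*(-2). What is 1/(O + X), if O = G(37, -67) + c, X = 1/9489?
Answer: 9489/1347439 ≈ 0.0070423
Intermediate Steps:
G(f, J) = -6 (G(f, J) = 3*(-2) = -6)
X = 1/9489 ≈ 0.00010539
c = 148 (c = 37*4 = 148)
O = 142 (O = -6 + 148 = 142)
1/(O + X) = 1/(142 + 1/9489) = 1/(1347439/9489) = 9489/1347439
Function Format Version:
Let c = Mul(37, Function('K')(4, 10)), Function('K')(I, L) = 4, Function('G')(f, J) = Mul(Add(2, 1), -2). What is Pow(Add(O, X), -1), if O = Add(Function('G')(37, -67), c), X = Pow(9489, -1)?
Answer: Rational(9489, 1347439) ≈ 0.0070423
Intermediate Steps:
Function('G')(f, J) = -6 (Function('G')(f, J) = Mul(3, -2) = -6)
X = Rational(1, 9489) ≈ 0.00010539
c = 148 (c = Mul(37, 4) = 148)
O = 142 (O = Add(-6, 148) = 142)
Pow(Add(O, X), -1) = Pow(Add(142, Rational(1, 9489)), -1) = Pow(Rational(1347439, 9489), -1) = Rational(9489, 1347439)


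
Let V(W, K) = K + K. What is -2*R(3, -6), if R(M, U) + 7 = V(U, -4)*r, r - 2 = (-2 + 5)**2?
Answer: 190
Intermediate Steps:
V(W, K) = 2*K
r = 11 (r = 2 + (-2 + 5)**2 = 2 + 3**2 = 2 + 9 = 11)
R(M, U) = -95 (R(M, U) = -7 + (2*(-4))*11 = -7 - 8*11 = -7 - 88 = -95)
-2*R(3, -6) = -2*(-95) = 190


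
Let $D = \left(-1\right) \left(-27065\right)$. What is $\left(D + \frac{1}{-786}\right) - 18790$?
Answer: $\frac{6504149}{786} \approx 8275.0$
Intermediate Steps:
$D = 27065$
$\left(D + \frac{1}{-786}\right) - 18790 = \left(27065 + \frac{1}{-786}\right) - 18790 = \left(27065 - \frac{1}{786}\right) - 18790 = \frac{21273089}{786} - 18790 = \frac{6504149}{786}$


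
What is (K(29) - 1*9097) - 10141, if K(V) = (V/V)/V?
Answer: -557901/29 ≈ -19238.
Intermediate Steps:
K(V) = 1/V
(K(29) - 1*9097) - 10141 = (1/29 - 1*9097) - 10141 = (1/29 - 9097) - 10141 = -263812/29 - 10141 = -557901/29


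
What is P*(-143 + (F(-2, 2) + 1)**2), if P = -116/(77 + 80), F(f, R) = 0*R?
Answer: 16472/157 ≈ 104.92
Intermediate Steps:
F(f, R) = 0
P = -116/157 ≈ -0.73885
P*(-143 + (F(-2, 2) + 1)**2) = -116*(-143 + (0 + 1)**2)/157 = -116*(-143 + 1**2)/157 = -116*(-143 + 1)/157 = -116/157*(-142) = 16472/157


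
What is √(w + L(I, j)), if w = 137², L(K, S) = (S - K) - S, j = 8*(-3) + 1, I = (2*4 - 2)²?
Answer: √18733 ≈ 136.87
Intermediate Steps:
I = 36 (I = (8 - 2)² = 6² = 36)
j = -23 (j = -24 + 1 = -23)
L(K, S) = -K
w = 18769
√(w + L(I, j)) = √(18769 - 1*36) = √(18769 - 36) = √18733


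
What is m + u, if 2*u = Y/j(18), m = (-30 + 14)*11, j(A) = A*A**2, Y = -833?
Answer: -2053697/11664 ≈ -176.07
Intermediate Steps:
j(A) = A**3
m = -176 (m = -16*11 = -176)
u = -833/11664 (u = (-833/(18**3))/2 = (-833/5832)/2 = (-833*1/5832)/2 = (1/2)*(-833/5832) = -833/11664 ≈ -0.071416)
m + u = -176 - 833/11664 = -2053697/11664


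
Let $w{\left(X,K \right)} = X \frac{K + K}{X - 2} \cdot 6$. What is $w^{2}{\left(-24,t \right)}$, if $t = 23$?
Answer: $\frac{10969344}{169} \approx 64907.0$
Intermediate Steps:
$w{\left(X,K \right)} = \frac{12 K X}{-2 + X}$ ($w{\left(X,K \right)} = X \frac{2 K}{-2 + X} 6 = \frac{2 K X}{-2 + X} 6 = \frac{12 K X}{-2 + X}$)
$w^{2}{\left(-24,t \right)} = \left(12 \cdot 23 \left(-24\right) \frac{1}{-2 - 24}\right)^{2} = \left(12 \cdot 23 \left(-24\right) \frac{1}{-26}\right)^{2} = \left(12 \cdot 23 \left(-24\right) \left(- \frac{1}{26}\right)\right)^{2} = \left(\frac{3312}{13}\right)^{2} = \frac{10969344}{169}$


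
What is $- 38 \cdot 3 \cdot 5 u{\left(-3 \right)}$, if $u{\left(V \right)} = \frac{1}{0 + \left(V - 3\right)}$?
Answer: $95$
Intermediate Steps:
$u{\left(V \right)} = \frac{1}{-3 + V}$ ($u{\left(V \right)} = \frac{1}{0 + \left(-3 + V\right)} = \frac{1}{-3 + V}$)
$- 38 \cdot 3 \cdot 5 u{\left(-3 \right)} = \frac{\left(-38\right) 3 \cdot 5}{-3 - 3} = \frac{\left(-38\right) 15}{-6} = \left(-570\right) \left(- \frac{1}{6}\right) = 95$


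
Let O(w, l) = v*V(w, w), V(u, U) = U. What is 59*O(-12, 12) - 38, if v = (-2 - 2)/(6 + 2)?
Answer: 316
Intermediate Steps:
v = -½ (v = -4/8 = -4*⅛ = -½ ≈ -0.50000)
O(w, l) = -w/2
59*O(-12, 12) - 38 = 59*(-½*(-12)) - 38 = 59*6 - 38 = 354 - 38 = 316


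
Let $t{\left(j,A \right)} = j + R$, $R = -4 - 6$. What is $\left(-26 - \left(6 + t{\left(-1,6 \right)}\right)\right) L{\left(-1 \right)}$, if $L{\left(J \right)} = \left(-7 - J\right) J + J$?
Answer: $-105$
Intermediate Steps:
$L{\left(J \right)} = J + J \left(-7 - J\right)$ ($L{\left(J \right)} = J \left(-7 - J\right) + J = J + J \left(-7 - J\right)$)
$R = -10$ ($R = -4 - 6 = -10$)
$t{\left(j,A \right)} = -10 + j$ ($t{\left(j,A \right)} = j - 10 = -10 + j$)
$\left(-26 - \left(6 + t{\left(-1,6 \right)}\right)\right) L{\left(-1 \right)} = \left(-26 - -5\right) \left(\left(-1\right) \left(-1\right) \left(6 - 1\right)\right) = \left(-26 - -5\right) \left(\left(-1\right) \left(-1\right) 5\right) = \left(-26 + \left(-6 + 11\right)\right) 5 = \left(-26 + 5\right) 5 = \left(-21\right) 5 = -105$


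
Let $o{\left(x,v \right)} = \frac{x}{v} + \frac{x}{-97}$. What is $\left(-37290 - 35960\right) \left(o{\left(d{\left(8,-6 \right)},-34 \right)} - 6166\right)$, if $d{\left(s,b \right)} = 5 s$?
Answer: $\frac{744978430500}{1649} \approx 4.5178 \cdot 10^{8}$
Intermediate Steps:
$o{\left(x,v \right)} = - \frac{x}{97} + \frac{x}{v}$ ($o{\left(x,v \right)} = \frac{x}{v} + x \left(- \frac{1}{97}\right) = \frac{x}{v} - \frac{x}{97} = - \frac{x}{97} + \frac{x}{v}$)
$\left(-37290 - 35960\right) \left(o{\left(d{\left(8,-6 \right)},-34 \right)} - 6166\right) = \left(-37290 - 35960\right) \left(\left(- \frac{5 \cdot 8}{97} + \frac{5 \cdot 8}{-34}\right) - 6166\right) = - 73250 \left(\left(\left(- \frac{1}{97}\right) 40 + 40 \left(- \frac{1}{34}\right)\right) - 6166\right) = - 73250 \left(\left(- \frac{40}{97} - \frac{20}{17}\right) - 6166\right) = - 73250 \left(- \frac{2620}{1649} - 6166\right) = \left(-73250\right) \left(- \frac{10170354}{1649}\right) = \frac{744978430500}{1649}$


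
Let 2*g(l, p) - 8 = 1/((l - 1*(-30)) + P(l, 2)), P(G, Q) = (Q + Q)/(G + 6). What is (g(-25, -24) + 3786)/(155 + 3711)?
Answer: 689799/703612 ≈ 0.98037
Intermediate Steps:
P(G, Q) = 2*Q/(6 + G) (P(G, Q) = (2*Q)/(6 + G) = 2*Q/(6 + G))
g(l, p) = 4 + 1/(2*(30 + l + 4/(6 + l))) (g(l, p) = 4 + 1/(2*((l - 1*(-30)) + 2*2/(6 + l))) = 4 + 1/(2*((l + 30) + 4/(6 + l))) = 4 + 1/(2*((30 + l) + 4/(6 + l))) = 4 + 1/(2*(30 + l + 4/(6 + l))))
(g(-25, -24) + 3786)/(155 + 3711) = ((32 + (6 - 25)*(241 + 8*(-25)))/(2*(4 + (6 - 25)*(30 - 25))) + 3786)/(155 + 3711) = ((32 - 19*(241 - 200))/(2*(4 - 19*5)) + 3786)/3866 = ((32 - 19*41)/(2*(4 - 95)) + 3786)*(1/3866) = ((½)*(32 - 779)/(-91) + 3786)*(1/3866) = ((½)*(-1/91)*(-747) + 3786)*(1/3866) = (747/182 + 3786)*(1/3866) = (689799/182)*(1/3866) = 689799/703612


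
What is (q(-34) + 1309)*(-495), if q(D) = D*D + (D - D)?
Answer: -1220175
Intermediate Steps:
q(D) = D² (q(D) = D² + 0 = D²)
(q(-34) + 1309)*(-495) = ((-34)² + 1309)*(-495) = (1156 + 1309)*(-495) = 2465*(-495) = -1220175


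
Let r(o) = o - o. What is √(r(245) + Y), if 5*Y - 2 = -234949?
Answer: I*√1174735/5 ≈ 216.77*I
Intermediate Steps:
Y = -234947/5 (Y = ⅖ + (⅕)*(-234949) = ⅖ - 234949/5 = -234947/5 ≈ -46989.)
r(o) = 0
√(r(245) + Y) = √(0 - 234947/5) = √(-234947/5) = I*√1174735/5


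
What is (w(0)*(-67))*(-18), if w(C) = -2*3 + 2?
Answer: -4824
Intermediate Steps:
w(C) = -4 (w(C) = -6 + 2 = -4)
(w(0)*(-67))*(-18) = -4*(-67)*(-18) = 268*(-18) = -4824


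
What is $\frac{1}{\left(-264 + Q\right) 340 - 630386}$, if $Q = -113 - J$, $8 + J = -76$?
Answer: $- \frac{1}{730006} \approx -1.3699 \cdot 10^{-6}$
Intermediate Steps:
$J = -84$ ($J = -8 - 76 = -84$)
$Q = -29$ ($Q = -113 - -84 = -113 + 84 = -29$)
$\frac{1}{\left(-264 + Q\right) 340 - 630386} = \frac{1}{\left(-264 - 29\right) 340 - 630386} = \frac{1}{\left(-293\right) 340 - 630386} = \frac{1}{-99620 - 630386} = \frac{1}{-730006} = - \frac{1}{730006}$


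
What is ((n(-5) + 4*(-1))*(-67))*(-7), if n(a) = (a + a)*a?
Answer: 21574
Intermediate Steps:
n(a) = 2*a² (n(a) = (2*a)*a = 2*a²)
((n(-5) + 4*(-1))*(-67))*(-7) = ((2*(-5)² + 4*(-1))*(-67))*(-7) = ((2*25 - 4)*(-67))*(-7) = ((50 - 4)*(-67))*(-7) = (46*(-67))*(-7) = -3082*(-7) = 21574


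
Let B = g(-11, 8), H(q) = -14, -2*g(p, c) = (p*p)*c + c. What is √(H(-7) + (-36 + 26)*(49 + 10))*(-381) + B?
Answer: -488 - 762*I*√151 ≈ -488.0 - 9363.6*I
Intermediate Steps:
g(p, c) = -c/2 - c*p²/2 (g(p, c) = -((p*p)*c + c)/2 = -(p²*c + c)/2 = -(c*p² + c)/2 = -(c + c*p²)/2 = -c/2 - c*p²/2)
B = -488 (B = -½*8*(1 + (-11)²) = -½*8*(1 + 121) = -½*8*122 = -488)
√(H(-7) + (-36 + 26)*(49 + 10))*(-381) + B = √(-14 + (-36 + 26)*(49 + 10))*(-381) - 488 = √(-14 - 10*59)*(-381) - 488 = √(-14 - 590)*(-381) - 488 = √(-604)*(-381) - 488 = (2*I*√151)*(-381) - 488 = -762*I*√151 - 488 = -488 - 762*I*√151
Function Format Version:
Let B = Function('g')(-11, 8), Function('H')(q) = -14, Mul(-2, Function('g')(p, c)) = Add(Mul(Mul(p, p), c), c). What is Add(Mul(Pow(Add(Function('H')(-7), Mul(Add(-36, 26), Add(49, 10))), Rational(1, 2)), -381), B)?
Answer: Add(-488, Mul(-762, I, Pow(151, Rational(1, 2)))) ≈ Add(-488.00, Mul(-9363.6, I))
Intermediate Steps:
Function('g')(p, c) = Add(Mul(Rational(-1, 2), c), Mul(Rational(-1, 2), c, Pow(p, 2))) (Function('g')(p, c) = Mul(Rational(-1, 2), Add(Mul(Mul(p, p), c), c)) = Mul(Rational(-1, 2), Add(Mul(Pow(p, 2), c), c)) = Mul(Rational(-1, 2), Add(Mul(c, Pow(p, 2)), c)) = Mul(Rational(-1, 2), Add(c, Mul(c, Pow(p, 2)))) = Add(Mul(Rational(-1, 2), c), Mul(Rational(-1, 2), c, Pow(p, 2))))
B = -488 (B = Mul(Rational(-1, 2), 8, Add(1, Pow(-11, 2))) = Mul(Rational(-1, 2), 8, Add(1, 121)) = Mul(Rational(-1, 2), 8, 122) = -488)
Add(Mul(Pow(Add(Function('H')(-7), Mul(Add(-36, 26), Add(49, 10))), Rational(1, 2)), -381), B) = Add(Mul(Pow(Add(-14, Mul(Add(-36, 26), Add(49, 10))), Rational(1, 2)), -381), -488) = Add(Mul(Pow(Add(-14, Mul(-10, 59)), Rational(1, 2)), -381), -488) = Add(Mul(Pow(Add(-14, -590), Rational(1, 2)), -381), -488) = Add(Mul(Pow(-604, Rational(1, 2)), -381), -488) = Add(Mul(Mul(2, I, Pow(151, Rational(1, 2))), -381), -488) = Add(Mul(-762, I, Pow(151, Rational(1, 2))), -488) = Add(-488, Mul(-762, I, Pow(151, Rational(1, 2))))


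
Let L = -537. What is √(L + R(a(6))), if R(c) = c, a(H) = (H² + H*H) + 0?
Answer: I*√465 ≈ 21.564*I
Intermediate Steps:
a(H) = 2*H² (a(H) = (H² + H²) + 0 = 2*H² + 0 = 2*H²)
√(L + R(a(6))) = √(-537 + 2*6²) = √(-537 + 2*36) = √(-537 + 72) = √(-465) = I*√465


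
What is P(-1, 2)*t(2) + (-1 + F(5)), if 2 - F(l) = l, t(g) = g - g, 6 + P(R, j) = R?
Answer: -4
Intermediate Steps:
P(R, j) = -6 + R
t(g) = 0
F(l) = 2 - l
P(-1, 2)*t(2) + (-1 + F(5)) = (-6 - 1)*0 + (-1 + (2 - 1*5)) = -7*0 + (-1 + (2 - 5)) = 0 + (-1 - 3) = 0 - 4 = -4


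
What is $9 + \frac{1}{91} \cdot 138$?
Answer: $\frac{957}{91} \approx 10.516$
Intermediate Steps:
$9 + \frac{1}{91} \cdot 138 = 9 + \frac{138}{91} = \frac{957}{91}$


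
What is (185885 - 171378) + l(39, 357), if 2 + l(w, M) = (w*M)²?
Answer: 193864434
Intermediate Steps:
l(w, M) = -2 + M²*w² (l(w, M) = -2 + (w*M)² = -2 + (M*w)² = -2 + M²*w²)
(185885 - 171378) + l(39, 357) = (185885 - 171378) + (-2 + 357²*39²) = 14507 + (-2 + 127449*1521) = 14507 + (-2 + 193849929) = 14507 + 193849927 = 193864434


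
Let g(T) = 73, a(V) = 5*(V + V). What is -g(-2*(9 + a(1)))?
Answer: -73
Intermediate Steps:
a(V) = 10*V (a(V) = 5*(2*V) = 10*V)
-g(-2*(9 + a(1))) = -1*73 = -73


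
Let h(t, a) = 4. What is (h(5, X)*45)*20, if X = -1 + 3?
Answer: 3600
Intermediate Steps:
X = 2
(h(5, X)*45)*20 = (4*45)*20 = 180*20 = 3600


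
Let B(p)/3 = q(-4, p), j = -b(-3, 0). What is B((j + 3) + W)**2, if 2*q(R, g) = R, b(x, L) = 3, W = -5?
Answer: 36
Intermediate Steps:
q(R, g) = R/2
j = -3 (j = -1*3 = -3)
B(p) = -6 (B(p) = 3*((1/2)*(-4)) = 3*(-2) = -6)
B((j + 3) + W)**2 = (-6)**2 = 36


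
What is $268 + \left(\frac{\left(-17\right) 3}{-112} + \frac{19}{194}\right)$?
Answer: $\frac{2917563}{10864} \approx 268.55$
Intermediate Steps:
$268 + \left(\frac{\left(-17\right) 3}{-112} + \frac{19}{194}\right) = 268 + \left(\left(-51\right) \left(- \frac{1}{112}\right) + 19 \cdot \frac{1}{194}\right) = 268 + \left(\frac{51}{112} + \frac{19}{194}\right) = 268 + \frac{6011}{10864} = \frac{2917563}{10864}$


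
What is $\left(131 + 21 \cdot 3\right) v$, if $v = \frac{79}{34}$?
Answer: $\frac{7663}{17} \approx 450.76$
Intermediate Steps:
$v = \frac{79}{34}$ ($v = 79 \cdot \frac{1}{34} = \frac{79}{34} \approx 2.3235$)
$\left(131 + 21 \cdot 3\right) v = \left(131 + 21 \cdot 3\right) \frac{79}{34} = \left(131 + 63\right) \frac{79}{34} = 194 \cdot \frac{79}{34} = \frac{7663}{17}$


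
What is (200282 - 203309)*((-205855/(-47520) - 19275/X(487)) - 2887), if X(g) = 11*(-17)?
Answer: 453135148781/53856 ≈ 8.4138e+6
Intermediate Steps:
X(g) = -187
(200282 - 203309)*((-205855/(-47520) - 19275/X(487)) - 2887) = (200282 - 203309)*((-205855/(-47520) - 19275/(-187)) - 2887) = -3027*((-205855*(-1/47520) - 19275*(-1/187)) - 2887) = -3027*((41171/9504 + 19275/187) - 2887) = -3027*(17353507/161568 - 2887) = -3027*(-449093309/161568) = 453135148781/53856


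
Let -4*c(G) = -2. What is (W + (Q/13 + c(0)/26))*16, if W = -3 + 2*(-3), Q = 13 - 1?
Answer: -1676/13 ≈ -128.92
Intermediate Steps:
Q = 12
c(G) = ½ (c(G) = -¼*(-2) = ½)
W = -9 (W = -3 - 6 = -9)
(W + (Q/13 + c(0)/26))*16 = (-9 + (12/13 + (½)/26))*16 = (-9 + (12*(1/13) + (½)*(1/26)))*16 = (-9 + (12/13 + 1/52))*16 = (-9 + 49/52)*16 = -419/52*16 = -1676/13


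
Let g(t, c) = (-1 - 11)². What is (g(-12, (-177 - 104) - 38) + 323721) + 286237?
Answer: 610102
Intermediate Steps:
g(t, c) = 144 (g(t, c) = (-12)² = 144)
(g(-12, (-177 - 104) - 38) + 323721) + 286237 = (144 + 323721) + 286237 = 323865 + 286237 = 610102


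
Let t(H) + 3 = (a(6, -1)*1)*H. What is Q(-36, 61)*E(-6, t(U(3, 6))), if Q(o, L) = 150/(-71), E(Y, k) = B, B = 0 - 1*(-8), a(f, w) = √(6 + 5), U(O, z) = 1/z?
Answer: -1200/71 ≈ -16.901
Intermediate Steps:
a(f, w) = √11
B = 8 (B = 0 + 8 = 8)
t(H) = -3 + H*√11 (t(H) = -3 + (√11*1)*H = -3 + √11*H = -3 + H*√11)
E(Y, k) = 8
Q(o, L) = -150/71 (Q(o, L) = 150*(-1/71) = -150/71)
Q(-36, 61)*E(-6, t(U(3, 6))) = -150/71*8 = -1200/71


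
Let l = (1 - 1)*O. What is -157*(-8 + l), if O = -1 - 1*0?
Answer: 1256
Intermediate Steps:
O = -1 (O = -1 + 0 = -1)
l = 0 (l = (1 - 1)*(-1) = 0*(-1) = 0)
-157*(-8 + l) = -157*(-8 + 0) = -157*(-8) = 1256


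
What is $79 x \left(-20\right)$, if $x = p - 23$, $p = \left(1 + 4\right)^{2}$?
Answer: $-3160$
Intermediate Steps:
$p = 25$ ($p = 5^{2} = 25$)
$x = 2$ ($x = 25 - 23 = 2$)
$79 x \left(-20\right) = 79 \cdot 2 \left(-20\right) = 158 \left(-20\right) = -3160$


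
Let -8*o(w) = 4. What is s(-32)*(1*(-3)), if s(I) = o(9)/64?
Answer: 3/128 ≈ 0.023438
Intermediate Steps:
o(w) = -½ (o(w) = -⅛*4 = -½)
s(I) = -1/128 (s(I) = -½/64 = -½*1/64 = -1/128)
s(-32)*(1*(-3)) = -(-3)/128 = -1/128*(-3) = 3/128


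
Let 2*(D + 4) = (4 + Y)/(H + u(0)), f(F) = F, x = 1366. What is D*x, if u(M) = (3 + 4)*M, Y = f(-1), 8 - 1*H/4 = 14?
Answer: -44395/8 ≈ -5549.4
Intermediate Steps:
H = -24 (H = 32 - 4*14 = 32 - 56 = -24)
Y = -1
u(M) = 7*M
D = -65/16 (D = -4 + ((4 - 1)/(-24 + 7*0))/2 = -4 + (3/(-24 + 0))/2 = -4 + (3/(-24))/2 = -4 + (3*(-1/24))/2 = -4 + (1/2)*(-1/8) = -4 - 1/16 = -65/16 ≈ -4.0625)
D*x = -65/16*1366 = -44395/8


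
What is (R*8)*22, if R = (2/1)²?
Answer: 704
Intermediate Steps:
R = 4 (R = (2*1)² = 2² = 4)
(R*8)*22 = (4*8)*22 = 32*22 = 704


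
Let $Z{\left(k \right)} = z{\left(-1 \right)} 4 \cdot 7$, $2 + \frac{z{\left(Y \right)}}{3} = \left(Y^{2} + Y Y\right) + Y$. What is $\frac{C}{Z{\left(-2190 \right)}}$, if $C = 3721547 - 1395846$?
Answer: $- \frac{332243}{12} \approx -27687.0$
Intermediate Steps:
$z{\left(Y \right)} = -6 + 3 Y + 6 Y^{2}$ ($z{\left(Y \right)} = -6 + 3 \left(\left(Y^{2} + Y Y\right) + Y\right) = -6 + 3 \left(\left(Y^{2} + Y^{2}\right) + Y\right) = -6 + 3 \left(2 Y^{2} + Y\right) = -6 + 3 \left(Y + 2 Y^{2}\right) = -6 + \left(3 Y + 6 Y^{2}\right) = -6 + 3 Y + 6 Y^{2}$)
$C = 2325701$
$Z{\left(k \right)} = -84$ ($Z{\left(k \right)} = \left(-6 + 3 \left(-1\right) + 6 \left(-1\right)^{2}\right) 4 \cdot 7 = \left(-6 - 3 + 6 \cdot 1\right) 4 \cdot 7 = \left(-6 - 3 + 6\right) 4 \cdot 7 = \left(-3\right) 4 \cdot 7 = \left(-12\right) 7 = -84$)
$\frac{C}{Z{\left(-2190 \right)}} = \frac{2325701}{-84} = 2325701 \left(- \frac{1}{84}\right) = - \frac{332243}{12}$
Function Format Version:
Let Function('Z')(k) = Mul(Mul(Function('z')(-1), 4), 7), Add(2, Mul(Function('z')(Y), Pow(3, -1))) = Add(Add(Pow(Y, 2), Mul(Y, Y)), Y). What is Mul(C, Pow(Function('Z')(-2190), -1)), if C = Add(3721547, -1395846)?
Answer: Rational(-332243, 12) ≈ -27687.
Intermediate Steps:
Function('z')(Y) = Add(-6, Mul(3, Y), Mul(6, Pow(Y, 2))) (Function('z')(Y) = Add(-6, Mul(3, Add(Add(Pow(Y, 2), Mul(Y, Y)), Y))) = Add(-6, Mul(3, Add(Add(Pow(Y, 2), Pow(Y, 2)), Y))) = Add(-6, Mul(3, Add(Mul(2, Pow(Y, 2)), Y))) = Add(-6, Mul(3, Add(Y, Mul(2, Pow(Y, 2))))) = Add(-6, Add(Mul(3, Y), Mul(6, Pow(Y, 2)))) = Add(-6, Mul(3, Y), Mul(6, Pow(Y, 2))))
C = 2325701
Function('Z')(k) = -84 (Function('Z')(k) = Mul(Mul(Add(-6, Mul(3, -1), Mul(6, Pow(-1, 2))), 4), 7) = Mul(Mul(Add(-6, -3, Mul(6, 1)), 4), 7) = Mul(Mul(Add(-6, -3, 6), 4), 7) = Mul(Mul(-3, 4), 7) = Mul(-12, 7) = -84)
Mul(C, Pow(Function('Z')(-2190), -1)) = Mul(2325701, Pow(-84, -1)) = Mul(2325701, Rational(-1, 84)) = Rational(-332243, 12)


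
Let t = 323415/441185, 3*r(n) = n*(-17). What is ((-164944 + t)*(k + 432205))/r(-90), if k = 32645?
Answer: -225515764702275/1500029 ≈ -1.5034e+8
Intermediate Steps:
r(n) = -17*n/3 (r(n) = (n*(-17))/3 = (-17*n)/3 = -17*n/3)
t = 64683/88237 (t = 323415*(1/441185) = 64683/88237 ≈ 0.73306)
((-164944 + t)*(k + 432205))/r(-90) = ((-164944 + 64683/88237)*(32645 + 432205))/((-17/3*(-90))) = -14554099045/88237*464850/510 = -6765472941068250/88237*1/510 = -225515764702275/1500029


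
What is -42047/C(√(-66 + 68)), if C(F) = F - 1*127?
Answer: 5339969/16127 + 42047*√2/16127 ≈ 334.81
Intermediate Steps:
C(F) = -127 + F (C(F) = F - 127 = -127 + F)
-42047/C(√(-66 + 68)) = -42047/(-127 + √(-66 + 68)) = -42047/(-127 + √2)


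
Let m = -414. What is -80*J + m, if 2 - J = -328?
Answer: -26814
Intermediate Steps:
J = 330 (J = 2 - 1*(-328) = 2 + 328 = 330)
-80*J + m = -80*330 - 414 = -26400 - 414 = -26814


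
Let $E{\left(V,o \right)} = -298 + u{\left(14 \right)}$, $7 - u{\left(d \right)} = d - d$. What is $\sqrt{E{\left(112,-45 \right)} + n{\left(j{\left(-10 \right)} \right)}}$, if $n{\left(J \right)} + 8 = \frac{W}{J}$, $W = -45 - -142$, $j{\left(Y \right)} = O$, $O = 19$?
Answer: $\frac{4 i \sqrt{6631}}{19} \approx 17.143 i$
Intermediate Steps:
$j{\left(Y \right)} = 19$
$u{\left(d \right)} = 7$ ($u{\left(d \right)} = 7 - \left(d - d\right) = 7 - 0 = 7 + 0 = 7$)
$E{\left(V,o \right)} = -291$ ($E{\left(V,o \right)} = -298 + 7 = -291$)
$W = 97$ ($W = -45 + 142 = 97$)
$n{\left(J \right)} = -8 + \frac{97}{J}$
$\sqrt{E{\left(112,-45 \right)} + n{\left(j{\left(-10 \right)} \right)}} = \sqrt{-291 - \left(8 - \frac{97}{19}\right)} = \sqrt{-291 + \left(-8 + 97 \cdot \frac{1}{19}\right)} = \sqrt{-291 + \left(-8 + \frac{97}{19}\right)} = \sqrt{-291 - \frac{55}{19}} = \sqrt{- \frac{5584}{19}} = \frac{4 i \sqrt{6631}}{19}$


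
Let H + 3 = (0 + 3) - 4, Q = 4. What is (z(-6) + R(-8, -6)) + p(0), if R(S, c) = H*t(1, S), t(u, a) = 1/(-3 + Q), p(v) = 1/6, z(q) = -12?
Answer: -95/6 ≈ -15.833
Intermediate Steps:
H = -4 (H = -3 + ((0 + 3) - 4) = -3 + (3 - 4) = -3 - 1 = -4)
p(v) = ⅙
t(u, a) = 1 (t(u, a) = 1/(-3 + 4) = 1/1 = 1)
R(S, c) = -4 (R(S, c) = -4*1 = -4)
(z(-6) + R(-8, -6)) + p(0) = (-12 - 4) + ⅙ = -16 + ⅙ = -95/6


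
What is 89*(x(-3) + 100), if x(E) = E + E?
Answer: 8366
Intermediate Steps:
x(E) = 2*E
89*(x(-3) + 100) = 89*(2*(-3) + 100) = 89*(-6 + 100) = 89*94 = 8366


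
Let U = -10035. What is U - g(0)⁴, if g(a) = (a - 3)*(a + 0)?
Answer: -10035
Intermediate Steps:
g(a) = a*(-3 + a) (g(a) = (-3 + a)*a = a*(-3 + a))
U - g(0)⁴ = -10035 - (0*(-3 + 0))⁴ = -10035 - (0*(-3))⁴ = -10035 - 1*0⁴ = -10035 - 1*0 = -10035 + 0 = -10035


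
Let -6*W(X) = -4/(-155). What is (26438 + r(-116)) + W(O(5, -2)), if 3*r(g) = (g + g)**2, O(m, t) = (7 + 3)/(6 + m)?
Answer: 6878796/155 ≈ 44379.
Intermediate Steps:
O(m, t) = 10/(6 + m)
r(g) = 4*g**2/3 (r(g) = (g + g)**2/3 = (2*g)**2/3 = (4*g**2)/3 = 4*g**2/3)
W(X) = -2/465 (W(X) = -(-2)/(3*(-155)) = -(-2)*(-1)/(3*155) = -1/6*4/155 = -2/465)
(26438 + r(-116)) + W(O(5, -2)) = (26438 + (4/3)*(-116)**2) - 2/465 = (26438 + (4/3)*13456) - 2/465 = (26438 + 53824/3) - 2/465 = 133138/3 - 2/465 = 6878796/155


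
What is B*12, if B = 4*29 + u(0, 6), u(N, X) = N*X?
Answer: 1392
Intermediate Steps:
B = 116 (B = 4*29 + 0*6 = 116 + 0 = 116)
B*12 = 116*12 = 1392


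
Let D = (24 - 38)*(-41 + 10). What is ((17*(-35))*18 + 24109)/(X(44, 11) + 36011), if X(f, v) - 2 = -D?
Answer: 13399/35579 ≈ 0.37660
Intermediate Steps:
D = 434 (D = -14*(-31) = 434)
X(f, v) = -432 (X(f, v) = 2 - 1*434 = 2 - 434 = -432)
((17*(-35))*18 + 24109)/(X(44, 11) + 36011) = ((17*(-35))*18 + 24109)/(-432 + 36011) = (-595*18 + 24109)/35579 = (-10710 + 24109)*(1/35579) = 13399*(1/35579) = 13399/35579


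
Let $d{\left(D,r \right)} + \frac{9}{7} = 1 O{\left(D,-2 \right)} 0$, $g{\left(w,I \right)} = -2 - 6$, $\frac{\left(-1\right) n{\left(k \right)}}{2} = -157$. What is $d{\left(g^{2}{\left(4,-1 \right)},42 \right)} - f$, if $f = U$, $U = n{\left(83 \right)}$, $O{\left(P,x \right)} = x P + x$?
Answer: $- \frac{2207}{7} \approx -315.29$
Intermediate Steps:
$n{\left(k \right)} = 314$ ($n{\left(k \right)} = \left(-2\right) \left(-157\right) = 314$)
$O{\left(P,x \right)} = x + P x$ ($O{\left(P,x \right)} = P x + x = x + P x$)
$U = 314$
$g{\left(w,I \right)} = -8$ ($g{\left(w,I \right)} = -2 - 6 = -8$)
$d{\left(D,r \right)} = - \frac{9}{7}$ ($d{\left(D,r \right)} = - \frac{9}{7} + 1 \left(- 2 \left(1 + D\right)\right) 0 = - \frac{9}{7} + 1 \left(-2 - 2 D\right) 0 = - \frac{9}{7} + \left(-2 - 2 D\right) 0 = - \frac{9}{7} + 0 = - \frac{9}{7}$)
$f = 314$
$d{\left(g^{2}{\left(4,-1 \right)},42 \right)} - f = - \frac{9}{7} - 314 = - \frac{2207}{7}$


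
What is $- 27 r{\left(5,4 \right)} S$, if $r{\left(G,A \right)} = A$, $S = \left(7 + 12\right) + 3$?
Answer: $-2376$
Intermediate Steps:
$S = 22$ ($S = 19 + 3 = 22$)
$- 27 r{\left(5,4 \right)} S = \left(-27\right) 4 \cdot 22 = \left(-108\right) 22 = -2376$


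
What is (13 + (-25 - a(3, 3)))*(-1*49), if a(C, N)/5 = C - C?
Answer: 588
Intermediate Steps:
a(C, N) = 0 (a(C, N) = 5*(C - C) = 5*0 = 0)
(13 + (-25 - a(3, 3)))*(-1*49) = (13 + (-25 - 1*0))*(-1*49) = (13 + (-25 + 0))*(-49) = (13 - 25)*(-49) = -12*(-49) = 588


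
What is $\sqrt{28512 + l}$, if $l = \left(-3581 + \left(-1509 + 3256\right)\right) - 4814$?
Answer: $2 \sqrt{5466} \approx 147.86$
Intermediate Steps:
$l = -6648$ ($l = \left(-3581 + 1747\right) - 4814 = -1834 - 4814 = -6648$)
$\sqrt{28512 + l} = \sqrt{28512 - 6648} = \sqrt{21864} = 2 \sqrt{5466}$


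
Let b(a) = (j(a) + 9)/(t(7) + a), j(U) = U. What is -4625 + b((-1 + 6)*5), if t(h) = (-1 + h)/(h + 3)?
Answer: -295915/64 ≈ -4623.7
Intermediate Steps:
t(h) = (-1 + h)/(3 + h)
b(a) = (9 + a)/(3/5 + a) (b(a) = (a + 9)/((-1 + 7)/(3 + 7) + a) = (9 + a)/(6/10 + a) = (9 + a)/((1/10)*6 + a) = (9 + a)/(3/5 + a))
-4625 + b((-1 + 6)*5) = -4625 + 5*(9 + (-1 + 6)*5)/(3 + 5*((-1 + 6)*5)) = -4625 + 5*(9 + 5*5)/(3 + 5*(5*5)) = -4625 + 5*(9 + 25)/(3 + 5*25) = -4625 + 5*34/(3 + 125) = -4625 + 5*34/128 = -4625 + 5*(1/128)*34 = -4625 + 85/64 = -295915/64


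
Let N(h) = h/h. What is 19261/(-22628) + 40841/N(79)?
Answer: 924130887/22628 ≈ 40840.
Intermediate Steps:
N(h) = 1
19261/(-22628) + 40841/N(79) = 19261/(-22628) + 40841/1 = 19261*(-1/22628) + 40841*1 = -19261/22628 + 40841 = 924130887/22628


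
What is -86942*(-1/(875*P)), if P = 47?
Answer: 86942/41125 ≈ 2.1141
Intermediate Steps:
-86942*(-1/(875*P)) = -86942/(-35*47*25) = -86942/((-1645*25)) = -86942/(-41125) = -86942*(-1/41125) = 86942/41125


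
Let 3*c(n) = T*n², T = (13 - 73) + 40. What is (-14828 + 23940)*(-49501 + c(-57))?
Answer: -648419032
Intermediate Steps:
T = -20 (T = -60 + 40 = -20)
c(n) = -20*n²/3 (c(n) = (-20*n²)/3 = -20*n²/3)
(-14828 + 23940)*(-49501 + c(-57)) = (-14828 + 23940)*(-49501 - 20/3*(-57)²) = 9112*(-49501 - 20/3*3249) = 9112*(-49501 - 21660) = 9112*(-71161) = -648419032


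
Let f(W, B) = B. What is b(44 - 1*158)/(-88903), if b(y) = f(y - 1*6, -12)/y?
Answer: -2/1689157 ≈ -1.1840e-6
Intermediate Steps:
b(y) = -12/y
b(44 - 1*158)/(-88903) = -12/(44 - 1*158)/(-88903) = -12/(44 - 158)*(-1/88903) = -12/(-114)*(-1/88903) = -12*(-1/114)*(-1/88903) = (2/19)*(-1/88903) = -2/1689157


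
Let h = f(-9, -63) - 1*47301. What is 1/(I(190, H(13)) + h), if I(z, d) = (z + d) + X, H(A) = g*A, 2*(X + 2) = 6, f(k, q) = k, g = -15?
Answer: -1/47314 ≈ -2.1135e-5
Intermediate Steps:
X = 1 (X = -2 + (½)*6 = -2 + 3 = 1)
H(A) = -15*A
h = -47310 (h = -9 - 1*47301 = -9 - 47301 = -47310)
I(z, d) = 1 + d + z (I(z, d) = (z + d) + 1 = (d + z) + 1 = 1 + d + z)
1/(I(190, H(13)) + h) = 1/((1 - 15*13 + 190) - 47310) = 1/((1 - 195 + 190) - 47310) = 1/(-4 - 47310) = 1/(-47314) = -1/47314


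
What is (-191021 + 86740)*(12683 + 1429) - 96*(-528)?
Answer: -1471562784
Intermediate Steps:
(-191021 + 86740)*(12683 + 1429) - 96*(-528) = -104281*14112 + 50688 = -1471613472 + 50688 = -1471562784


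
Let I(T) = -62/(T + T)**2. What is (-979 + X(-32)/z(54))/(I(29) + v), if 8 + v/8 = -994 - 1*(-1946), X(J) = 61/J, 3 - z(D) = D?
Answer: -1343637947/10365185328 ≈ -0.12963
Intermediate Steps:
z(D) = 3 - D
I(T) = -31/(2*T**2) (I(T) = -62*1/(4*T**2) = -31/(2*T**2))
v = 7552 (v = -64 + 8*(-994 - 1*(-1946)) = -64 + 8*(-994 + 1946) = -64 + 8*952 = -64 + 7616 = 7552)
(-979 + X(-32)/z(54))/(I(29) + v) = (-979 + (61/(-32))/(3 - 1*54))/(-31/2/29**2 + 7552) = (-979 + (61*(-1/32))/(3 - 54))/(-31/2*1/841 + 7552) = (-979 - 61/32/(-51))/(-31/1682 + 7552) = (-979 - 61/32*(-1/51))/(12702433/1682) = (-979 + 61/1632)*(1682/12702433) = -1597667/1632*1682/12702433 = -1343637947/10365185328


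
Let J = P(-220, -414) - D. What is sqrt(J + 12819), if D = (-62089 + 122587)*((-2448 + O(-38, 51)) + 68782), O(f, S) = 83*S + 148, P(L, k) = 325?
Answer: I*sqrt(4278102926) ≈ 65407.0*I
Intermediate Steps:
O(f, S) = 148 + 83*S
D = 4278116070 (D = (-62089 + 122587)*((-2448 + (148 + 83*51)) + 68782) = 60498*((-2448 + (148 + 4233)) + 68782) = 60498*((-2448 + 4381) + 68782) = 60498*(1933 + 68782) = 60498*70715 = 4278116070)
J = -4278115745 (J = 325 - 1*4278116070 = 325 - 4278116070 = -4278115745)
sqrt(J + 12819) = sqrt(-4278115745 + 12819) = sqrt(-4278102926) = I*sqrt(4278102926)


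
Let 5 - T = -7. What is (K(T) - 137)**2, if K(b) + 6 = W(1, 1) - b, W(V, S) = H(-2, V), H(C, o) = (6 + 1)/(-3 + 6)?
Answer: 209764/9 ≈ 23307.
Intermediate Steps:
T = 12 (T = 5 - 1*(-7) = 5 + 7 = 12)
H(C, o) = 7/3
W(V, S) = 7/3
K(b) = -11/3 - b (K(b) = -6 + (7/3 - b) = -11/3 - b)
(K(T) - 137)**2 = ((-11/3 - 1*12) - 137)**2 = ((-11/3 - 12) - 137)**2 = (-47/3 - 137)**2 = (-458/3)**2 = 209764/9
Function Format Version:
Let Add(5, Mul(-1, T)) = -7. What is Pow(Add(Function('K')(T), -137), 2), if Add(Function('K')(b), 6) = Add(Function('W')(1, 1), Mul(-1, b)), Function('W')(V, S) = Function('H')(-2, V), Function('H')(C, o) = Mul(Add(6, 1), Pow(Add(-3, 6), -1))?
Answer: Rational(209764, 9) ≈ 23307.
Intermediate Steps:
T = 12 (T = Add(5, Mul(-1, -7)) = Add(5, 7) = 12)
Function('H')(C, o) = Rational(7, 3) (Function('H')(C, o) = Mul(7, Pow(3, -1)) = Mul(7, Rational(1, 3)) = Rational(7, 3))
Function('W')(V, S) = Rational(7, 3)
Function('K')(b) = Add(Rational(-11, 3), Mul(-1, b)) (Function('K')(b) = Add(-6, Add(Rational(7, 3), Mul(-1, b))) = Add(Rational(-11, 3), Mul(-1, b)))
Pow(Add(Function('K')(T), -137), 2) = Pow(Add(Add(Rational(-11, 3), Mul(-1, 12)), -137), 2) = Pow(Add(Add(Rational(-11, 3), -12), -137), 2) = Pow(Add(Rational(-47, 3), -137), 2) = Pow(Rational(-458, 3), 2) = Rational(209764, 9)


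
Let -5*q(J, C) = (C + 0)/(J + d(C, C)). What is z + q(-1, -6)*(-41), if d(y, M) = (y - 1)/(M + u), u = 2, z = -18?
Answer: -418/5 ≈ -83.600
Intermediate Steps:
d(y, M) = (-1 + y)/(2 + M) (d(y, M) = (y - 1)/(M + 2) = (-1 + y)/(2 + M))
q(J, C) = -C/(5*(J + (-1 + C)/(2 + C))) (q(J, C) = -(C + 0)/(5*(J + (-1 + C)/(2 + C))) = -C/(5*(J + (-1 + C)/(2 + C))))
z + q(-1, -6)*(-41) = -18 - 1*(-6)*(2 - 6)/(-5 + 5*(-6) + 5*(-1)*(2 - 6))*(-41) = -18 - 1*(-6)*(-4)/(-5 - 30 + 5*(-1)*(-4))*(-41) = -18 - 1*(-6)*(-4)/(-5 - 30 + 20)*(-41) = -18 - 1*(-6)*(-4)/(-15)*(-41) = -18 - 1*(-6)*(-1/15)*(-4)*(-41) = -18 + (8/5)*(-41) = -18 - 328/5 = -418/5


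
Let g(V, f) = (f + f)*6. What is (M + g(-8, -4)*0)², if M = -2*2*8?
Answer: 1024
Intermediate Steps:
g(V, f) = 12*f (g(V, f) = (2*f)*6 = 12*f)
M = -32 (M = -4*8 = -32)
(M + g(-8, -4)*0)² = (-32 + (12*(-4))*0)² = (-32 - 48*0)² = (-32 + 0)² = (-32)² = 1024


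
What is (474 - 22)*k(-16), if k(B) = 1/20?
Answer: 113/5 ≈ 22.600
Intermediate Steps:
k(B) = 1/20
(474 - 22)*k(-16) = (474 - 22)*(1/20) = 452*(1/20) = 113/5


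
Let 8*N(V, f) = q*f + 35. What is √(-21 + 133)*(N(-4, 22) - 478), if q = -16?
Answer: -4141*√7/2 ≈ -5478.0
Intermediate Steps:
N(V, f) = 35/8 - 2*f (N(V, f) = (-16*f + 35)/8 = (35 - 16*f)/8 = 35/8 - 2*f)
√(-21 + 133)*(N(-4, 22) - 478) = √(-21 + 133)*((35/8 - 2*22) - 478) = √112*((35/8 - 44) - 478) = (4*√7)*(-317/8 - 478) = (4*√7)*(-4141/8) = -4141*√7/2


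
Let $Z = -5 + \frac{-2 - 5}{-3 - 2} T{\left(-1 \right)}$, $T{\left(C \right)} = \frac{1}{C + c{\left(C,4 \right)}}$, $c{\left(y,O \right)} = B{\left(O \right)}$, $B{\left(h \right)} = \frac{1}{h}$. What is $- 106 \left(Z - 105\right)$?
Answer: $\frac{177868}{15} \approx 11858.0$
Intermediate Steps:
$c{\left(y,O \right)} = \frac{1}{O}$
$T{\left(C \right)} = \frac{1}{\frac{1}{4} + C}$ ($T{\left(C \right)} = \frac{1}{C + \frac{1}{4}} = \frac{1}{\frac{1}{4} + C}$)
$Z = - \frac{103}{15}$ ($Z = -5 + \frac{-2 - 5}{-3 - 2} \frac{4}{1 + 4 \left(-1\right)} = -5 + - \frac{7}{-5} \frac{4}{1 - 4} = -5 + \left(-7\right) \left(- \frac{1}{5}\right) \frac{4}{-3} = -5 + \frac{7 \cdot 4 \left(- \frac{1}{3}\right)}{5} = -5 + \frac{7}{5} \left(- \frac{4}{3}\right) = -5 - \frac{28}{15} = - \frac{103}{15} \approx -6.8667$)
$- 106 \left(Z - 105\right) = - 106 \left(- \frac{103}{15} - 105\right) = \left(-106\right) \left(- \frac{1678}{15}\right) = \frac{177868}{15}$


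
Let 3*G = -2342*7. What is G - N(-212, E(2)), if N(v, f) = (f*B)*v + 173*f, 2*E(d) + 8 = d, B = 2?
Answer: -18653/3 ≈ -6217.7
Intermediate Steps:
E(d) = -4 + d/2
N(v, f) = 173*f + 2*f*v (N(v, f) = (f*2)*v + 173*f = (2*f)*v + 173*f = 2*f*v + 173*f = 173*f + 2*f*v)
G = -16394/3 (G = (-2342*7)/3 = (⅓)*(-16394) = -16394/3 ≈ -5464.7)
G - N(-212, E(2)) = -16394/3 - (-4 + (½)*2)*(173 + 2*(-212)) = -16394/3 - (-4 + 1)*(173 - 424) = -16394/3 - (-3)*(-251) = -16394/3 - 1*753 = -16394/3 - 753 = -18653/3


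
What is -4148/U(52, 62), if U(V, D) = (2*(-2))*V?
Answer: 1037/52 ≈ 19.942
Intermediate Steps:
U(V, D) = -4*V
-4148/U(52, 62) = -4148/((-4*52)) = -4148/(-208) = -4148*(-1/208) = 1037/52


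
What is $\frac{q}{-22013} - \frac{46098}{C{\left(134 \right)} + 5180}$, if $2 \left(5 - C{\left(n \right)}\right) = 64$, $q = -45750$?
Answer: $- \frac{779005524}{113432989} \approx -6.8675$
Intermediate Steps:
$C{\left(n \right)} = -27$ ($C{\left(n \right)} = 5 - 32 = -27$)
$\frac{q}{-22013} - \frac{46098}{C{\left(134 \right)} + 5180} = - \frac{45750}{-22013} - \frac{46098}{-27 + 5180} = \left(-45750\right) \left(- \frac{1}{22013}\right) - \frac{46098}{5153} = \frac{45750}{22013} - \frac{46098}{5153} = - \frac{779005524}{113432989}$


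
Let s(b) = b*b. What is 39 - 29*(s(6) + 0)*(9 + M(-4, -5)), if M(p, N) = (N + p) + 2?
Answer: -2049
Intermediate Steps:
M(p, N) = 2 + N + p
s(b) = b**2
39 - 29*(s(6) + 0)*(9 + M(-4, -5)) = 39 - 29*(6**2 + 0)*(9 + (2 - 5 - 4)) = 39 - 29*(36 + 0)*(9 - 7) = 39 - 1044*2 = 39 - 29*72 = 39 - 2088 = -2049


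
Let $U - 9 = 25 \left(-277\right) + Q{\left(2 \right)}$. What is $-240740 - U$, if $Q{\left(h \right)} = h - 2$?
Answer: $-233824$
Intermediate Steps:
$Q{\left(h \right)} = -2 + h$ ($Q{\left(h \right)} = h - 2 = -2 + h$)
$U = -6916$ ($U = 9 + \left(25 \left(-277\right) + \left(-2 + 2\right)\right) = 9 + \left(-6925 + 0\right) = 9 - 6925 = -6916$)
$-240740 - U = -240740 - -6916 = -240740 + 6916 = -233824$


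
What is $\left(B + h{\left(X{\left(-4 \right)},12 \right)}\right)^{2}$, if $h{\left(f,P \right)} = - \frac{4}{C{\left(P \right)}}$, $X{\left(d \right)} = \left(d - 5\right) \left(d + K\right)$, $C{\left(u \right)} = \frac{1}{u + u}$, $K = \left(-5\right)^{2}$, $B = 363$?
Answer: $71289$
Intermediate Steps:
$K = 25$
$C{\left(u \right)} = \frac{1}{2 u}$
$X{\left(d \right)} = \left(-5 + d\right) \left(25 + d\right)$ ($X{\left(d \right)} = \left(d - 5\right) \left(d + 25\right) = \left(-5 + d\right) \left(25 + d\right)$)
$h{\left(f,P \right)} = - 8 P$ ($h{\left(f,P \right)} = - \frac{4}{\frac{1}{2} \frac{1}{P}} = - 4 \cdot 2 P = - 8 P$)
$\left(B + h{\left(X{\left(-4 \right)},12 \right)}\right)^{2} = \left(363 - 96\right)^{2} = 267^{2} = 71289$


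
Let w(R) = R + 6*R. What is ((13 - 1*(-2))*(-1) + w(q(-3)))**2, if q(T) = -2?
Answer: 841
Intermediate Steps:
w(R) = 7*R
((13 - 1*(-2))*(-1) + w(q(-3)))**2 = ((13 - 1*(-2))*(-1) + 7*(-2))**2 = ((13 + 2)*(-1) - 14)**2 = (15*(-1) - 14)**2 = (-15 - 14)**2 = (-29)**2 = 841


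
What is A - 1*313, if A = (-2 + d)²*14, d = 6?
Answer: -89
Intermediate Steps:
A = 224 (A = (-2 + 6)²*14 = 4²*14 = 16*14 = 224)
A - 1*313 = 224 - 1*313 = 224 - 313 = -89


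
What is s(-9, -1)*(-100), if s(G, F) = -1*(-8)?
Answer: -800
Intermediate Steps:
s(G, F) = 8
s(-9, -1)*(-100) = 8*(-100) = -800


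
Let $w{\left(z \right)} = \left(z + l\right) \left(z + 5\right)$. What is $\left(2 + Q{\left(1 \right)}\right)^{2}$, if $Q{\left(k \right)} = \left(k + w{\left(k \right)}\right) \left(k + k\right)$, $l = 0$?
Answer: $256$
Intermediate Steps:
$w{\left(z \right)} = z \left(5 + z\right)$ ($w{\left(z \right)} = \left(z + 0\right) \left(z + 5\right) = z \left(5 + z\right)$)
$Q{\left(k \right)} = 2 k \left(k + k \left(5 + k\right)\right)$ ($Q{\left(k \right)} = \left(k + k \left(5 + k\right)\right) \left(k + k\right) = \left(k + k \left(5 + k\right)\right) 2 k = 2 k \left(k + k \left(5 + k\right)\right)$)
$\left(2 + Q{\left(1 \right)}\right)^{2} = \left(2 + 2 \cdot 1^{2} \left(6 + 1\right)\right)^{2} = \left(2 + 2 \cdot 1 \cdot 7\right)^{2} = \left(2 + 14\right)^{2} = 16^{2} = 256$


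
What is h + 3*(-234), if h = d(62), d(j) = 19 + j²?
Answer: 3161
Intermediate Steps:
h = 3863 (h = 19 + 62² = 19 + 3844 = 3863)
h + 3*(-234) = 3863 + 3*(-234) = 3863 - 702 = 3161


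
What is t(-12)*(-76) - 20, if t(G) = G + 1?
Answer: 816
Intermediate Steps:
t(G) = 1 + G
t(-12)*(-76) - 20 = (1 - 12)*(-76) - 20 = -11*(-76) - 20 = 836 - 20 = 816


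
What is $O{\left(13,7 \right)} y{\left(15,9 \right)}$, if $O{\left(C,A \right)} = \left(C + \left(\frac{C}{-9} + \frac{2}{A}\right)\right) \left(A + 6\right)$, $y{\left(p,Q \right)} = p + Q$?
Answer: $\frac{77584}{21} \approx 3694.5$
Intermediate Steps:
$y{\left(p,Q \right)} = Q + p$
$O{\left(C,A \right)} = \left(6 + A\right) \left(\frac{2}{A} + \frac{8 C}{9}\right)$ ($O{\left(C,A \right)} = \left(C + \left(C \left(- \frac{1}{9}\right) + \frac{2}{A}\right)\right) \left(6 + A\right) = \left(C - \left(- \frac{2}{A} + \frac{C}{9}\right)\right) \left(6 + A\right) = \left(\frac{2}{A} + \frac{8 C}{9}\right) \left(6 + A\right) = \left(6 + A\right) \left(\frac{2}{A} + \frac{8 C}{9}\right)$)
$O{\left(13,7 \right)} y{\left(15,9 \right)} = \left(2 + \frac{12}{7} + \frac{16}{3} \cdot 13 + \frac{8}{9} \cdot 7 \cdot 13\right) \left(9 + 15\right) = \left(2 + 12 \cdot \frac{1}{7} + \frac{208}{3} + \frac{728}{9}\right) 24 = \left(2 + \frac{12}{7} + \frac{208}{3} + \frac{728}{9}\right) 24 = \frac{9698}{63} \cdot 24 = \frac{77584}{21}$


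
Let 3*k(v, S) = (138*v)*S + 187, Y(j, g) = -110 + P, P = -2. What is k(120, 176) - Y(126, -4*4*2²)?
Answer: 2915083/3 ≈ 9.7169e+5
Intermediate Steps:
Y(j, g) = -112 (Y(j, g) = -110 - 2 = -112)
k(v, S) = 187/3 + 46*S*v (k(v, S) = ((138*v)*S + 187)/3 = (138*S*v + 187)/3 = (187 + 138*S*v)/3 = 187/3 + 46*S*v)
k(120, 176) - Y(126, -4*4*2²) = (187/3 + 46*176*120) - 1*(-112) = (187/3 + 971520) + 112 = 2914747/3 + 112 = 2915083/3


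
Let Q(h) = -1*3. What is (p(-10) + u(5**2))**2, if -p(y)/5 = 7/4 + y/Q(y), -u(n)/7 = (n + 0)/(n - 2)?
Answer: 83083225/76176 ≈ 1090.7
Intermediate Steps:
Q(h) = -3
u(n) = -7*n/(-2 + n) (u(n) = -7*(n + 0)/(n - 2) = -7*n/(-2 + n))
p(y) = -35/4 + 5*y/3 (p(y) = -5*(7/4 + y/(-3)) = -5*(7*(1/4) + y*(-1/3)) = -5*(7/4 - y/3) = -35/4 + 5*y/3)
(p(-10) + u(5**2))**2 = ((-35/4 + (5/3)*(-10)) - 7*5**2/(-2 + 5**2))**2 = ((-35/4 - 50/3) - 7*25/(-2 + 25))**2 = (-305/12 - 7*25/23)**2 = (-305/12 - 7*25*1/23)**2 = (-305/12 - 175/23)**2 = (-9115/276)**2 = 83083225/76176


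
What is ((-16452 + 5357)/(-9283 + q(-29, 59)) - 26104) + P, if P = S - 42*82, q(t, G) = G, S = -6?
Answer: -272595001/9224 ≈ -29553.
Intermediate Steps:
P = -3450 (P = -6 - 42*82 = -6 - 3444 = -3450)
((-16452 + 5357)/(-9283 + q(-29, 59)) - 26104) + P = ((-16452 + 5357)/(-9283 + 59) - 26104) - 3450 = (-11095/(-9224) - 26104) - 3450 = (-11095*(-1/9224) - 26104) - 3450 = (11095/9224 - 26104) - 3450 = -240772201/9224 - 3450 = -272595001/9224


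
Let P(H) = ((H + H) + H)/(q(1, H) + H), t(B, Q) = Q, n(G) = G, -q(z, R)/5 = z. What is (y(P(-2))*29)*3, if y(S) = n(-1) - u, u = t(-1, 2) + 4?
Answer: -609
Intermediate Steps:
q(z, R) = -5*z
P(H) = 3*H/(-5 + H) (P(H) = ((H + H) + H)/(-5*1 + H) = (2*H + H)/(-5 + H) = (3*H)/(-5 + H) = 3*H/(-5 + H))
u = 6 (u = 2 + 4 = 6)
y(S) = -7 (y(S) = -1 - 1*6 = -1 - 6 = -7)
(y(P(-2))*29)*3 = -7*29*3 = -203*3 = -609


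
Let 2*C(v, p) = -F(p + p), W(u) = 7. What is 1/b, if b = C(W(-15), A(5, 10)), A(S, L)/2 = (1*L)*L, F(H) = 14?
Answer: -1/7 ≈ -0.14286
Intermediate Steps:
A(S, L) = 2*L**2 (A(S, L) = 2*((1*L)*L) = 2*(L*L) = 2*L**2)
C(v, p) = -7 (C(v, p) = (-1*14)/2 = (1/2)*(-14) = -7)
b = -7
1/b = 1/(-7) = -1/7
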